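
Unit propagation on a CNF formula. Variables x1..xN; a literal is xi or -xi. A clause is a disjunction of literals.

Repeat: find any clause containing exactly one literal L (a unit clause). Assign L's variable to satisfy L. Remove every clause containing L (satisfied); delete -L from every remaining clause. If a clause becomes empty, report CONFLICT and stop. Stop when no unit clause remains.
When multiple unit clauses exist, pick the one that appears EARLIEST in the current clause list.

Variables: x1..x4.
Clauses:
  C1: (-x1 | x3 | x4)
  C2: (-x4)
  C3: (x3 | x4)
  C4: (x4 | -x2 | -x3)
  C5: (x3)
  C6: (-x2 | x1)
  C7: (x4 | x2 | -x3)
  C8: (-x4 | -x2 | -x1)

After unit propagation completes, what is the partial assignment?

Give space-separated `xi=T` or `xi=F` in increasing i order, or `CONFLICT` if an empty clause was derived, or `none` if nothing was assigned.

Answer: CONFLICT

Derivation:
unit clause [-4] forces x4=F; simplify:
  drop 4 from [-1, 3, 4] -> [-1, 3]
  drop 4 from [3, 4] -> [3]
  drop 4 from [4, -2, -3] -> [-2, -3]
  drop 4 from [4, 2, -3] -> [2, -3]
  satisfied 2 clause(s); 6 remain; assigned so far: [4]
unit clause [3] forces x3=T; simplify:
  drop -3 from [-2, -3] -> [-2]
  drop -3 from [2, -3] -> [2]
  satisfied 3 clause(s); 3 remain; assigned so far: [3, 4]
unit clause [-2] forces x2=F; simplify:
  drop 2 from [2] -> [] (empty!)
  satisfied 2 clause(s); 1 remain; assigned so far: [2, 3, 4]
CONFLICT (empty clause)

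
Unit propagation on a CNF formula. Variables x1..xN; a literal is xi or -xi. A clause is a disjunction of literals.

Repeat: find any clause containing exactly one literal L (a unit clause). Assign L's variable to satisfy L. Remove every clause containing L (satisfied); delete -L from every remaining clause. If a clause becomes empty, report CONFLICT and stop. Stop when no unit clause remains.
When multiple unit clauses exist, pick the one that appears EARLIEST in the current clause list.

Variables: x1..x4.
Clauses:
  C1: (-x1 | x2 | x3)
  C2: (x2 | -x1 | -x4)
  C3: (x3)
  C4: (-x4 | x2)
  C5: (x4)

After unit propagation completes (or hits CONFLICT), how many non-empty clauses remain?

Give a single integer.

Answer: 0

Derivation:
unit clause [3] forces x3=T; simplify:
  satisfied 2 clause(s); 3 remain; assigned so far: [3]
unit clause [4] forces x4=T; simplify:
  drop -4 from [2, -1, -4] -> [2, -1]
  drop -4 from [-4, 2] -> [2]
  satisfied 1 clause(s); 2 remain; assigned so far: [3, 4]
unit clause [2] forces x2=T; simplify:
  satisfied 2 clause(s); 0 remain; assigned so far: [2, 3, 4]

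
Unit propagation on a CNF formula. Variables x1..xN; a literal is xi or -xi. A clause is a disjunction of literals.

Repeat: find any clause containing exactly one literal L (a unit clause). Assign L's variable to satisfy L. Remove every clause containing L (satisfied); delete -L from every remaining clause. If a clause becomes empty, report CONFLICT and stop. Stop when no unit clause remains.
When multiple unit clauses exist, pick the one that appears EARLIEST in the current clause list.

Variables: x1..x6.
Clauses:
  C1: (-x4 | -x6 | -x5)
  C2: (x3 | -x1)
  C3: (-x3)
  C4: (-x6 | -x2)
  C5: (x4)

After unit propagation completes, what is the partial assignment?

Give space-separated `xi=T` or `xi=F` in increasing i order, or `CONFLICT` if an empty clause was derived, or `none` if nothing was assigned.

Answer: x1=F x3=F x4=T

Derivation:
unit clause [-3] forces x3=F; simplify:
  drop 3 from [3, -1] -> [-1]
  satisfied 1 clause(s); 4 remain; assigned so far: [3]
unit clause [-1] forces x1=F; simplify:
  satisfied 1 clause(s); 3 remain; assigned so far: [1, 3]
unit clause [4] forces x4=T; simplify:
  drop -4 from [-4, -6, -5] -> [-6, -5]
  satisfied 1 clause(s); 2 remain; assigned so far: [1, 3, 4]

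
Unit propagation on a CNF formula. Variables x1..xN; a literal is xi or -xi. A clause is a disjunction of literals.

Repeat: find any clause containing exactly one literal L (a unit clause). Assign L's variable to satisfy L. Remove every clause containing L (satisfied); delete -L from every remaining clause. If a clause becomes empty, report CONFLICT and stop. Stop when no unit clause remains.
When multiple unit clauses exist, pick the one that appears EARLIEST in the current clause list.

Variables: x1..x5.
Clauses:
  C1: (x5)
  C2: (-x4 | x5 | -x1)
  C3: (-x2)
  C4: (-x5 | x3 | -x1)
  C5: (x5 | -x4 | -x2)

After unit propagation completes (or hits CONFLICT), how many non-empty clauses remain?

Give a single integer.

unit clause [5] forces x5=T; simplify:
  drop -5 from [-5, 3, -1] -> [3, -1]
  satisfied 3 clause(s); 2 remain; assigned so far: [5]
unit clause [-2] forces x2=F; simplify:
  satisfied 1 clause(s); 1 remain; assigned so far: [2, 5]

Answer: 1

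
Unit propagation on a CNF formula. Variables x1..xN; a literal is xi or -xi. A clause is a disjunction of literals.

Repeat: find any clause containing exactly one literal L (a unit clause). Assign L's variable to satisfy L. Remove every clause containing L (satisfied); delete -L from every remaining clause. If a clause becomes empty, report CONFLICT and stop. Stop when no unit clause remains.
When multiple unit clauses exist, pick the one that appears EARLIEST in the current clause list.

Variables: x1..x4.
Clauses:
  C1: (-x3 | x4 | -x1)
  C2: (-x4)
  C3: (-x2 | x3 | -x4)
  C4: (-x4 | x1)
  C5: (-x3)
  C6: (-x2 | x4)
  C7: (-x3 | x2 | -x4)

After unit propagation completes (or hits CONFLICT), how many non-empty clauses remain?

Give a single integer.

Answer: 0

Derivation:
unit clause [-4] forces x4=F; simplify:
  drop 4 from [-3, 4, -1] -> [-3, -1]
  drop 4 from [-2, 4] -> [-2]
  satisfied 4 clause(s); 3 remain; assigned so far: [4]
unit clause [-3] forces x3=F; simplify:
  satisfied 2 clause(s); 1 remain; assigned so far: [3, 4]
unit clause [-2] forces x2=F; simplify:
  satisfied 1 clause(s); 0 remain; assigned so far: [2, 3, 4]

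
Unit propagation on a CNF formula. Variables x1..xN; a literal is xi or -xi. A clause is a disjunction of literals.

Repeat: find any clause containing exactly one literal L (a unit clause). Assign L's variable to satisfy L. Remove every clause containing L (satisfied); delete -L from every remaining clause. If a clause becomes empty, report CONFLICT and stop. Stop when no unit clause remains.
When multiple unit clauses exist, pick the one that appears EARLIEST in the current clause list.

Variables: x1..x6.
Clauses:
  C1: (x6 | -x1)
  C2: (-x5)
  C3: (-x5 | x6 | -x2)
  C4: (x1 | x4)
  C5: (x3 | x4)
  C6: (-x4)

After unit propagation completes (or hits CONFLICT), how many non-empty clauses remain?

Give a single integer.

Answer: 0

Derivation:
unit clause [-5] forces x5=F; simplify:
  satisfied 2 clause(s); 4 remain; assigned so far: [5]
unit clause [-4] forces x4=F; simplify:
  drop 4 from [1, 4] -> [1]
  drop 4 from [3, 4] -> [3]
  satisfied 1 clause(s); 3 remain; assigned so far: [4, 5]
unit clause [1] forces x1=T; simplify:
  drop -1 from [6, -1] -> [6]
  satisfied 1 clause(s); 2 remain; assigned so far: [1, 4, 5]
unit clause [6] forces x6=T; simplify:
  satisfied 1 clause(s); 1 remain; assigned so far: [1, 4, 5, 6]
unit clause [3] forces x3=T; simplify:
  satisfied 1 clause(s); 0 remain; assigned so far: [1, 3, 4, 5, 6]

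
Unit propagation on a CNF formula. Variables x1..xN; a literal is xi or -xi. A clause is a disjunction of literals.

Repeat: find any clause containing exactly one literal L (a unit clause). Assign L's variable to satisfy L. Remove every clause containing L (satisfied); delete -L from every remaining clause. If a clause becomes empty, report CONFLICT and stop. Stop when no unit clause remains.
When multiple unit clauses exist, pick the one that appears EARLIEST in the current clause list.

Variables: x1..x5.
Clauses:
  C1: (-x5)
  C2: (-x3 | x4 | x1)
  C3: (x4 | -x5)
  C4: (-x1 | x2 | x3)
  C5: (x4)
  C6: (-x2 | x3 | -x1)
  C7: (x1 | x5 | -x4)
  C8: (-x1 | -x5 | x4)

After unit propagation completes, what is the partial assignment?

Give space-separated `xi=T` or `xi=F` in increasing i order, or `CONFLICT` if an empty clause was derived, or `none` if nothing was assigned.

Answer: x1=T x4=T x5=F

Derivation:
unit clause [-5] forces x5=F; simplify:
  drop 5 from [1, 5, -4] -> [1, -4]
  satisfied 3 clause(s); 5 remain; assigned so far: [5]
unit clause [4] forces x4=T; simplify:
  drop -4 from [1, -4] -> [1]
  satisfied 2 clause(s); 3 remain; assigned so far: [4, 5]
unit clause [1] forces x1=T; simplify:
  drop -1 from [-1, 2, 3] -> [2, 3]
  drop -1 from [-2, 3, -1] -> [-2, 3]
  satisfied 1 clause(s); 2 remain; assigned so far: [1, 4, 5]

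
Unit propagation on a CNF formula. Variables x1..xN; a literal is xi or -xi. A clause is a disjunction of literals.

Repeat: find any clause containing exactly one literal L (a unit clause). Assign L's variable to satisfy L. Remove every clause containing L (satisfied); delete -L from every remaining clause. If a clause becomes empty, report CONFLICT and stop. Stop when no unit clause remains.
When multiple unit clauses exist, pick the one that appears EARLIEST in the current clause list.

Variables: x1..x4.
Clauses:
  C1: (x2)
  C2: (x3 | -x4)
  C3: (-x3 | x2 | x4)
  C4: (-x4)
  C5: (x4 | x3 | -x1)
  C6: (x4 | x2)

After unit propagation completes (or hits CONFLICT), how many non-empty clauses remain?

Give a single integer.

Answer: 1

Derivation:
unit clause [2] forces x2=T; simplify:
  satisfied 3 clause(s); 3 remain; assigned so far: [2]
unit clause [-4] forces x4=F; simplify:
  drop 4 from [4, 3, -1] -> [3, -1]
  satisfied 2 clause(s); 1 remain; assigned so far: [2, 4]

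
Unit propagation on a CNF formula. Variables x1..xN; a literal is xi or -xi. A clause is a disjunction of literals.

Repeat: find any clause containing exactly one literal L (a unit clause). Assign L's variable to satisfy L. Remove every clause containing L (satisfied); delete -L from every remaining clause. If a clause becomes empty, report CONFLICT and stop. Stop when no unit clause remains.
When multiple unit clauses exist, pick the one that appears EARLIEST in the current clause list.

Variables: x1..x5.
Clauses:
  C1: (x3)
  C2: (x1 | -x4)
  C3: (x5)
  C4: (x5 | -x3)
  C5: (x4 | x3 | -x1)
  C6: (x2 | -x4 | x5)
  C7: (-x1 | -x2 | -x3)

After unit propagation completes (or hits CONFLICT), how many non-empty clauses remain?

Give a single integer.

unit clause [3] forces x3=T; simplify:
  drop -3 from [5, -3] -> [5]
  drop -3 from [-1, -2, -3] -> [-1, -2]
  satisfied 2 clause(s); 5 remain; assigned so far: [3]
unit clause [5] forces x5=T; simplify:
  satisfied 3 clause(s); 2 remain; assigned so far: [3, 5]

Answer: 2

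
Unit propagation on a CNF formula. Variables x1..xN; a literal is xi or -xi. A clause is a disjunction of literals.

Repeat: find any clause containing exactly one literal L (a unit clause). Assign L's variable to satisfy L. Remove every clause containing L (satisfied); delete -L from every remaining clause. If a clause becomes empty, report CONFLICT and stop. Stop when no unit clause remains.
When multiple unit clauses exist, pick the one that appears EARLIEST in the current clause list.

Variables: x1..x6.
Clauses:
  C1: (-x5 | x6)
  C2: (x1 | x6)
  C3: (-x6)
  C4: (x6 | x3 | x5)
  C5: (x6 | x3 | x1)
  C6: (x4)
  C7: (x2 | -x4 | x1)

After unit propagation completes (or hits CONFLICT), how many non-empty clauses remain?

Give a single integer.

Answer: 0

Derivation:
unit clause [-6] forces x6=F; simplify:
  drop 6 from [-5, 6] -> [-5]
  drop 6 from [1, 6] -> [1]
  drop 6 from [6, 3, 5] -> [3, 5]
  drop 6 from [6, 3, 1] -> [3, 1]
  satisfied 1 clause(s); 6 remain; assigned so far: [6]
unit clause [-5] forces x5=F; simplify:
  drop 5 from [3, 5] -> [3]
  satisfied 1 clause(s); 5 remain; assigned so far: [5, 6]
unit clause [1] forces x1=T; simplify:
  satisfied 3 clause(s); 2 remain; assigned so far: [1, 5, 6]
unit clause [3] forces x3=T; simplify:
  satisfied 1 clause(s); 1 remain; assigned so far: [1, 3, 5, 6]
unit clause [4] forces x4=T; simplify:
  satisfied 1 clause(s); 0 remain; assigned so far: [1, 3, 4, 5, 6]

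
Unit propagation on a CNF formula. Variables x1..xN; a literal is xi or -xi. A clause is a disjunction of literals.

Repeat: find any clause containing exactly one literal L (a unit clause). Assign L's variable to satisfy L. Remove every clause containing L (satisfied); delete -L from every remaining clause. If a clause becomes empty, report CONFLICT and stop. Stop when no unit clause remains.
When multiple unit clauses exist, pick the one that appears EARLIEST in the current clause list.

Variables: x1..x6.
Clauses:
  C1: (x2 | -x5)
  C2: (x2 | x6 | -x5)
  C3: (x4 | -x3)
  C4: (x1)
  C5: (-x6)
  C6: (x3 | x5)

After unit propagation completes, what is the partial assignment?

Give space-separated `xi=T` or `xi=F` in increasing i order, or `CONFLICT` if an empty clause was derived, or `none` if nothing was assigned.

Answer: x1=T x6=F

Derivation:
unit clause [1] forces x1=T; simplify:
  satisfied 1 clause(s); 5 remain; assigned so far: [1]
unit clause [-6] forces x6=F; simplify:
  drop 6 from [2, 6, -5] -> [2, -5]
  satisfied 1 clause(s); 4 remain; assigned so far: [1, 6]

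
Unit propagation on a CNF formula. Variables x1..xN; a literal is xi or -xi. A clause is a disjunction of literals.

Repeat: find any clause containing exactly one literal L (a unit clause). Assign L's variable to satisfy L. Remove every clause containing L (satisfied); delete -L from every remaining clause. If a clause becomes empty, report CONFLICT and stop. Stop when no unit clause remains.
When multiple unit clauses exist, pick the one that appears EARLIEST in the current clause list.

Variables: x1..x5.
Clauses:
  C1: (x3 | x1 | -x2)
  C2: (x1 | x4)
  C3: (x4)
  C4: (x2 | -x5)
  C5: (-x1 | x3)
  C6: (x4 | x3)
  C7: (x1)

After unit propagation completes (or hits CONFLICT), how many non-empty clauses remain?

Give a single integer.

Answer: 1

Derivation:
unit clause [4] forces x4=T; simplify:
  satisfied 3 clause(s); 4 remain; assigned so far: [4]
unit clause [1] forces x1=T; simplify:
  drop -1 from [-1, 3] -> [3]
  satisfied 2 clause(s); 2 remain; assigned so far: [1, 4]
unit clause [3] forces x3=T; simplify:
  satisfied 1 clause(s); 1 remain; assigned so far: [1, 3, 4]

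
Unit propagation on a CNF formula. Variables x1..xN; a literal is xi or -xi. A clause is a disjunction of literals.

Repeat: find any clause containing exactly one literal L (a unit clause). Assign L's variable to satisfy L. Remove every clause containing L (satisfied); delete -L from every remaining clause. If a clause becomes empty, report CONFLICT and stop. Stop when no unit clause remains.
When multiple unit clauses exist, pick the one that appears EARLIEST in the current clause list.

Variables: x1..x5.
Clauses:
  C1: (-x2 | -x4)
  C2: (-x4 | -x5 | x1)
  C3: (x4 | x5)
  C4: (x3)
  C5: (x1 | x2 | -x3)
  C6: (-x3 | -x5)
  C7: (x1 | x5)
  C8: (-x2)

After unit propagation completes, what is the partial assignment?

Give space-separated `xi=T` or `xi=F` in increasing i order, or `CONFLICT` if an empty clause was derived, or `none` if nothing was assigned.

Answer: x1=T x2=F x3=T x4=T x5=F

Derivation:
unit clause [3] forces x3=T; simplify:
  drop -3 from [1, 2, -3] -> [1, 2]
  drop -3 from [-3, -5] -> [-5]
  satisfied 1 clause(s); 7 remain; assigned so far: [3]
unit clause [-5] forces x5=F; simplify:
  drop 5 from [4, 5] -> [4]
  drop 5 from [1, 5] -> [1]
  satisfied 2 clause(s); 5 remain; assigned so far: [3, 5]
unit clause [4] forces x4=T; simplify:
  drop -4 from [-2, -4] -> [-2]
  satisfied 1 clause(s); 4 remain; assigned so far: [3, 4, 5]
unit clause [-2] forces x2=F; simplify:
  drop 2 from [1, 2] -> [1]
  satisfied 2 clause(s); 2 remain; assigned so far: [2, 3, 4, 5]
unit clause [1] forces x1=T; simplify:
  satisfied 2 clause(s); 0 remain; assigned so far: [1, 2, 3, 4, 5]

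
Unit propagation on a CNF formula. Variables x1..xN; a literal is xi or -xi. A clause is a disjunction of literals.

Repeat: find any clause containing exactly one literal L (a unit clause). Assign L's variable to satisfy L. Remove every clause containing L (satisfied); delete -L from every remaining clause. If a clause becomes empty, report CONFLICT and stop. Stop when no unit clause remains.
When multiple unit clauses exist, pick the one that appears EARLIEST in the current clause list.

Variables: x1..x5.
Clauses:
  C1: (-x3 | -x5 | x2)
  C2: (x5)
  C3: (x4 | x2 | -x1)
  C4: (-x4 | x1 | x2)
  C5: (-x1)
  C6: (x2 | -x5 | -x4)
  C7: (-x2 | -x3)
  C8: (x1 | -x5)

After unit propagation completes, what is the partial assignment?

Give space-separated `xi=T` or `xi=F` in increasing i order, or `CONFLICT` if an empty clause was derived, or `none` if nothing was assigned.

Answer: CONFLICT

Derivation:
unit clause [5] forces x5=T; simplify:
  drop -5 from [-3, -5, 2] -> [-3, 2]
  drop -5 from [2, -5, -4] -> [2, -4]
  drop -5 from [1, -5] -> [1]
  satisfied 1 clause(s); 7 remain; assigned so far: [5]
unit clause [-1] forces x1=F; simplify:
  drop 1 from [-4, 1, 2] -> [-4, 2]
  drop 1 from [1] -> [] (empty!)
  satisfied 2 clause(s); 5 remain; assigned so far: [1, 5]
CONFLICT (empty clause)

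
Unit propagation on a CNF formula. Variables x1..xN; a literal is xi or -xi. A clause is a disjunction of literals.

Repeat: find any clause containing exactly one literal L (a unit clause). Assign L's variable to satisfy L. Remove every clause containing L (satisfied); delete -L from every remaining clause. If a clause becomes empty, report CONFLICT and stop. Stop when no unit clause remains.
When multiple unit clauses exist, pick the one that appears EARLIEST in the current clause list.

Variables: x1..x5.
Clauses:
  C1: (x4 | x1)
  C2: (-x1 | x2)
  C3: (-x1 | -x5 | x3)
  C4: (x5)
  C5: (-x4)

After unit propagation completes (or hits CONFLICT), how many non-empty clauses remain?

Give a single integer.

Answer: 0

Derivation:
unit clause [5] forces x5=T; simplify:
  drop -5 from [-1, -5, 3] -> [-1, 3]
  satisfied 1 clause(s); 4 remain; assigned so far: [5]
unit clause [-4] forces x4=F; simplify:
  drop 4 from [4, 1] -> [1]
  satisfied 1 clause(s); 3 remain; assigned so far: [4, 5]
unit clause [1] forces x1=T; simplify:
  drop -1 from [-1, 2] -> [2]
  drop -1 from [-1, 3] -> [3]
  satisfied 1 clause(s); 2 remain; assigned so far: [1, 4, 5]
unit clause [2] forces x2=T; simplify:
  satisfied 1 clause(s); 1 remain; assigned so far: [1, 2, 4, 5]
unit clause [3] forces x3=T; simplify:
  satisfied 1 clause(s); 0 remain; assigned so far: [1, 2, 3, 4, 5]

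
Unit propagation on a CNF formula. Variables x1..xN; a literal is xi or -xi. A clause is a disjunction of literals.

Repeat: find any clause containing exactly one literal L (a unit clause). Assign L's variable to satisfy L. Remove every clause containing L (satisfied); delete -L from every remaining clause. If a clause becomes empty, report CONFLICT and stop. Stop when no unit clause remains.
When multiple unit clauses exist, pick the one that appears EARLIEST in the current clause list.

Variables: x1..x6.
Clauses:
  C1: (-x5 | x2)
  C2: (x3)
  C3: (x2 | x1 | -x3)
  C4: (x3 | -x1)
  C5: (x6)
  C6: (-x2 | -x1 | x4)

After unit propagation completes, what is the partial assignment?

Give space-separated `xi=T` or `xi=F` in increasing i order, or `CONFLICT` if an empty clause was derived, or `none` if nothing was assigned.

unit clause [3] forces x3=T; simplify:
  drop -3 from [2, 1, -3] -> [2, 1]
  satisfied 2 clause(s); 4 remain; assigned so far: [3]
unit clause [6] forces x6=T; simplify:
  satisfied 1 clause(s); 3 remain; assigned so far: [3, 6]

Answer: x3=T x6=T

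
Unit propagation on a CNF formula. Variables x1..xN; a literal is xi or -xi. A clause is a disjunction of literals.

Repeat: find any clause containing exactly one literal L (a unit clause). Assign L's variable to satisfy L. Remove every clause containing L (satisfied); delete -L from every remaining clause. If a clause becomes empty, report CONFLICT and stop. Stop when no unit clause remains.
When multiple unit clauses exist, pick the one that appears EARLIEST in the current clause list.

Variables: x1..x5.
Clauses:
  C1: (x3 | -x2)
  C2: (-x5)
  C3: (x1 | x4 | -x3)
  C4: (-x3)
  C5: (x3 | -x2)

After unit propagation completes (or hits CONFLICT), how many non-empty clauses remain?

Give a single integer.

unit clause [-5] forces x5=F; simplify:
  satisfied 1 clause(s); 4 remain; assigned so far: [5]
unit clause [-3] forces x3=F; simplify:
  drop 3 from [3, -2] -> [-2]
  drop 3 from [3, -2] -> [-2]
  satisfied 2 clause(s); 2 remain; assigned so far: [3, 5]
unit clause [-2] forces x2=F; simplify:
  satisfied 2 clause(s); 0 remain; assigned so far: [2, 3, 5]

Answer: 0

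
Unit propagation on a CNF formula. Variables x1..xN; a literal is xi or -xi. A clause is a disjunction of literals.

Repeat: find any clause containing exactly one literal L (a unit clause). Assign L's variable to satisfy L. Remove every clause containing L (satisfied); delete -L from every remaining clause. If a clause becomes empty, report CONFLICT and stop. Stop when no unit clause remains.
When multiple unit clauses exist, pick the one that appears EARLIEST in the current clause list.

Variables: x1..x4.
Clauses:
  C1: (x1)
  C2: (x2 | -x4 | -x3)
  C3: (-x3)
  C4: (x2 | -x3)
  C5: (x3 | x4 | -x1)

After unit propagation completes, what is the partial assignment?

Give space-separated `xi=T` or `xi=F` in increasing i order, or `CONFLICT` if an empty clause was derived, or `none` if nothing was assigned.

Answer: x1=T x3=F x4=T

Derivation:
unit clause [1] forces x1=T; simplify:
  drop -1 from [3, 4, -1] -> [3, 4]
  satisfied 1 clause(s); 4 remain; assigned so far: [1]
unit clause [-3] forces x3=F; simplify:
  drop 3 from [3, 4] -> [4]
  satisfied 3 clause(s); 1 remain; assigned so far: [1, 3]
unit clause [4] forces x4=T; simplify:
  satisfied 1 clause(s); 0 remain; assigned so far: [1, 3, 4]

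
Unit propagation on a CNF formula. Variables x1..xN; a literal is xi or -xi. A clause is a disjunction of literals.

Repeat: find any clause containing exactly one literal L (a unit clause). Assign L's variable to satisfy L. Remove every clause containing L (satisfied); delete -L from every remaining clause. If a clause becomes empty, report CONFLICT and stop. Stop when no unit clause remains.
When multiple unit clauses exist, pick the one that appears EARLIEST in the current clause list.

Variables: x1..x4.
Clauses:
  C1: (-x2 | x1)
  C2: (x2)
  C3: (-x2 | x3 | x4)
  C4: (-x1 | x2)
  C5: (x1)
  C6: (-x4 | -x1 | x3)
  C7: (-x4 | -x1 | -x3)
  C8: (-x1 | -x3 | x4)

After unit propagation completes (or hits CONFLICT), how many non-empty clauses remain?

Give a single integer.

unit clause [2] forces x2=T; simplify:
  drop -2 from [-2, 1] -> [1]
  drop -2 from [-2, 3, 4] -> [3, 4]
  satisfied 2 clause(s); 6 remain; assigned so far: [2]
unit clause [1] forces x1=T; simplify:
  drop -1 from [-4, -1, 3] -> [-4, 3]
  drop -1 from [-4, -1, -3] -> [-4, -3]
  drop -1 from [-1, -3, 4] -> [-3, 4]
  satisfied 2 clause(s); 4 remain; assigned so far: [1, 2]

Answer: 4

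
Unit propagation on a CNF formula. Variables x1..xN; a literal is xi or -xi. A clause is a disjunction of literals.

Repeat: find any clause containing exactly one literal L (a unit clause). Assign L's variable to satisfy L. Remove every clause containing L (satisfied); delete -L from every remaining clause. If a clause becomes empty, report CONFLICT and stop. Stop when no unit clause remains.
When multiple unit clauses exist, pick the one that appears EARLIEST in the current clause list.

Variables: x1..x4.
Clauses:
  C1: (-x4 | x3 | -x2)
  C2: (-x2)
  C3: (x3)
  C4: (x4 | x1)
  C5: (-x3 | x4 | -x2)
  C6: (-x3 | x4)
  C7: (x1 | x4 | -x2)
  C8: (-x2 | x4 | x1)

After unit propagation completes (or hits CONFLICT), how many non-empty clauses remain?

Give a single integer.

unit clause [-2] forces x2=F; simplify:
  satisfied 5 clause(s); 3 remain; assigned so far: [2]
unit clause [3] forces x3=T; simplify:
  drop -3 from [-3, 4] -> [4]
  satisfied 1 clause(s); 2 remain; assigned so far: [2, 3]
unit clause [4] forces x4=T; simplify:
  satisfied 2 clause(s); 0 remain; assigned so far: [2, 3, 4]

Answer: 0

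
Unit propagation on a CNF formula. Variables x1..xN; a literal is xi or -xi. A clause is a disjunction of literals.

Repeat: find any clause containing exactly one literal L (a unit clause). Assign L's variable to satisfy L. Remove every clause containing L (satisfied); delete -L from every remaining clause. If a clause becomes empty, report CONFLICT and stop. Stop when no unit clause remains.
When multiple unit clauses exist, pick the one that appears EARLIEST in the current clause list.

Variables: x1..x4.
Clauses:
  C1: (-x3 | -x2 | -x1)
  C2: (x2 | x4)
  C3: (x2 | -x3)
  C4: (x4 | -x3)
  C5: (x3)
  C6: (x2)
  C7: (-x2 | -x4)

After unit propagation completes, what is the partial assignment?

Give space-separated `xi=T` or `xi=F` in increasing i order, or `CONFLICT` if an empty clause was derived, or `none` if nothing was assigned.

unit clause [3] forces x3=T; simplify:
  drop -3 from [-3, -2, -1] -> [-2, -1]
  drop -3 from [2, -3] -> [2]
  drop -3 from [4, -3] -> [4]
  satisfied 1 clause(s); 6 remain; assigned so far: [3]
unit clause [2] forces x2=T; simplify:
  drop -2 from [-2, -1] -> [-1]
  drop -2 from [-2, -4] -> [-4]
  satisfied 3 clause(s); 3 remain; assigned so far: [2, 3]
unit clause [-1] forces x1=F; simplify:
  satisfied 1 clause(s); 2 remain; assigned so far: [1, 2, 3]
unit clause [4] forces x4=T; simplify:
  drop -4 from [-4] -> [] (empty!)
  satisfied 1 clause(s); 1 remain; assigned so far: [1, 2, 3, 4]
CONFLICT (empty clause)

Answer: CONFLICT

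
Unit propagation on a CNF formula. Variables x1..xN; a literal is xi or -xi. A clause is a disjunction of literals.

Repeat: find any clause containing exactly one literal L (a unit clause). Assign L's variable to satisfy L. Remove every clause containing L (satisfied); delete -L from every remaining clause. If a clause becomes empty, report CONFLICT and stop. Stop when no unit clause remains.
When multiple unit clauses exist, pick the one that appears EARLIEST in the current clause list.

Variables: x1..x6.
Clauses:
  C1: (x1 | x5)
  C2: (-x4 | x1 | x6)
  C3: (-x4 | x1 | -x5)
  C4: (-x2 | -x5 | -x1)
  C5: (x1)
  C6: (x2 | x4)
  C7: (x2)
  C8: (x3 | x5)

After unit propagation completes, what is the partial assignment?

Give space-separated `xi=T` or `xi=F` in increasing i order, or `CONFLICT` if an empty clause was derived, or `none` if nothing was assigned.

Answer: x1=T x2=T x3=T x5=F

Derivation:
unit clause [1] forces x1=T; simplify:
  drop -1 from [-2, -5, -1] -> [-2, -5]
  satisfied 4 clause(s); 4 remain; assigned so far: [1]
unit clause [2] forces x2=T; simplify:
  drop -2 from [-2, -5] -> [-5]
  satisfied 2 clause(s); 2 remain; assigned so far: [1, 2]
unit clause [-5] forces x5=F; simplify:
  drop 5 from [3, 5] -> [3]
  satisfied 1 clause(s); 1 remain; assigned so far: [1, 2, 5]
unit clause [3] forces x3=T; simplify:
  satisfied 1 clause(s); 0 remain; assigned so far: [1, 2, 3, 5]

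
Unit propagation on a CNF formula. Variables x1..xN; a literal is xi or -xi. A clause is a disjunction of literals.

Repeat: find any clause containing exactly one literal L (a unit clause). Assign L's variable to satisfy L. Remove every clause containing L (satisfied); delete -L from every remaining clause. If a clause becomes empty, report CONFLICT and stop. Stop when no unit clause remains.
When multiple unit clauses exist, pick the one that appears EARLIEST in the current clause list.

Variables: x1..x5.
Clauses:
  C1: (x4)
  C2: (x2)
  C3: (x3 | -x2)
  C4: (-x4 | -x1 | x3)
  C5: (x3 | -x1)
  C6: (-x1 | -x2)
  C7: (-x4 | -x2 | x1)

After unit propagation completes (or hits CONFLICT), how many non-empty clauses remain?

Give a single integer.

Answer: 0

Derivation:
unit clause [4] forces x4=T; simplify:
  drop -4 from [-4, -1, 3] -> [-1, 3]
  drop -4 from [-4, -2, 1] -> [-2, 1]
  satisfied 1 clause(s); 6 remain; assigned so far: [4]
unit clause [2] forces x2=T; simplify:
  drop -2 from [3, -2] -> [3]
  drop -2 from [-1, -2] -> [-1]
  drop -2 from [-2, 1] -> [1]
  satisfied 1 clause(s); 5 remain; assigned so far: [2, 4]
unit clause [3] forces x3=T; simplify:
  satisfied 3 clause(s); 2 remain; assigned so far: [2, 3, 4]
unit clause [-1] forces x1=F; simplify:
  drop 1 from [1] -> [] (empty!)
  satisfied 1 clause(s); 1 remain; assigned so far: [1, 2, 3, 4]
CONFLICT (empty clause)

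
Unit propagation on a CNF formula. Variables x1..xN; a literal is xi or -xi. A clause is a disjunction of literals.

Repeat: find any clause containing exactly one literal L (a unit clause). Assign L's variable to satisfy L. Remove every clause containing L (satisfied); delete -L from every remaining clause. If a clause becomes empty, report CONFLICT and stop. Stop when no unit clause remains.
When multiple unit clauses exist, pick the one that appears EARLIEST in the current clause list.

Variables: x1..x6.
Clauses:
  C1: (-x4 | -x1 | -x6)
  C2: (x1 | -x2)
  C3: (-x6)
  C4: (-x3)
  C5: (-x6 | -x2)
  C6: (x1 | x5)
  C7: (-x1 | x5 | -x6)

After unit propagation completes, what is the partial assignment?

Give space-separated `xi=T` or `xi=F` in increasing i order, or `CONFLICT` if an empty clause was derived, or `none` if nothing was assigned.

Answer: x3=F x6=F

Derivation:
unit clause [-6] forces x6=F; simplify:
  satisfied 4 clause(s); 3 remain; assigned so far: [6]
unit clause [-3] forces x3=F; simplify:
  satisfied 1 clause(s); 2 remain; assigned so far: [3, 6]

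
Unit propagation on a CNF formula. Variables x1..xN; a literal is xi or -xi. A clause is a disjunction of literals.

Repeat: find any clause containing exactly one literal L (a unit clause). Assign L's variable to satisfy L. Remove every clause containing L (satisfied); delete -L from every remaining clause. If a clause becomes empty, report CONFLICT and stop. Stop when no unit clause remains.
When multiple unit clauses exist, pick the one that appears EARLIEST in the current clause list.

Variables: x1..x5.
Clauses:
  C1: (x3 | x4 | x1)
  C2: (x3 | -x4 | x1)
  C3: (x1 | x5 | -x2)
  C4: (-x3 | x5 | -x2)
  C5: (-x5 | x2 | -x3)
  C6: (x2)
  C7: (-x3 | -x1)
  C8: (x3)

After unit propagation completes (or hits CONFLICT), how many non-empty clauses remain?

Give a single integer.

unit clause [2] forces x2=T; simplify:
  drop -2 from [1, 5, -2] -> [1, 5]
  drop -2 from [-3, 5, -2] -> [-3, 5]
  satisfied 2 clause(s); 6 remain; assigned so far: [2]
unit clause [3] forces x3=T; simplify:
  drop -3 from [-3, 5] -> [5]
  drop -3 from [-3, -1] -> [-1]
  satisfied 3 clause(s); 3 remain; assigned so far: [2, 3]
unit clause [5] forces x5=T; simplify:
  satisfied 2 clause(s); 1 remain; assigned so far: [2, 3, 5]
unit clause [-1] forces x1=F; simplify:
  satisfied 1 clause(s); 0 remain; assigned so far: [1, 2, 3, 5]

Answer: 0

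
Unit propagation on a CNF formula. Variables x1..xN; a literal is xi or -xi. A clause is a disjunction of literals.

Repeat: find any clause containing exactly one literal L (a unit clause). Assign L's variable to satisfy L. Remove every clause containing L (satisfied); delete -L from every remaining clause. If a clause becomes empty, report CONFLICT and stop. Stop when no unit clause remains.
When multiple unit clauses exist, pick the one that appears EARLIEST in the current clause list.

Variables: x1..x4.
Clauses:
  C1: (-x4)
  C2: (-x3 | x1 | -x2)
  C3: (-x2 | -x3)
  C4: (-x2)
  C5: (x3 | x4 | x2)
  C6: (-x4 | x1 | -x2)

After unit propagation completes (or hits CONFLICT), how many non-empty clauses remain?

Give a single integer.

unit clause [-4] forces x4=F; simplify:
  drop 4 from [3, 4, 2] -> [3, 2]
  satisfied 2 clause(s); 4 remain; assigned so far: [4]
unit clause [-2] forces x2=F; simplify:
  drop 2 from [3, 2] -> [3]
  satisfied 3 clause(s); 1 remain; assigned so far: [2, 4]
unit clause [3] forces x3=T; simplify:
  satisfied 1 clause(s); 0 remain; assigned so far: [2, 3, 4]

Answer: 0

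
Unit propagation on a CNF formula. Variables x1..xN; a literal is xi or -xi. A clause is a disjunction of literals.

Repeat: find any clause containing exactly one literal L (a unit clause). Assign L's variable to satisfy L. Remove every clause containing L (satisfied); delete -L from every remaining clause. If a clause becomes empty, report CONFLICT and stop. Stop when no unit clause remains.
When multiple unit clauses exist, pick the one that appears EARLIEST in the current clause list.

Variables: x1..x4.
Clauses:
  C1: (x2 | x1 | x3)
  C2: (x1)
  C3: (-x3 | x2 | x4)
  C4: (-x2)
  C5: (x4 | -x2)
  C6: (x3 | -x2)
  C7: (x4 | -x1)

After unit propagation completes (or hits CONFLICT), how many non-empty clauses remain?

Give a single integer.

Answer: 0

Derivation:
unit clause [1] forces x1=T; simplify:
  drop -1 from [4, -1] -> [4]
  satisfied 2 clause(s); 5 remain; assigned so far: [1]
unit clause [-2] forces x2=F; simplify:
  drop 2 from [-3, 2, 4] -> [-3, 4]
  satisfied 3 clause(s); 2 remain; assigned so far: [1, 2]
unit clause [4] forces x4=T; simplify:
  satisfied 2 clause(s); 0 remain; assigned so far: [1, 2, 4]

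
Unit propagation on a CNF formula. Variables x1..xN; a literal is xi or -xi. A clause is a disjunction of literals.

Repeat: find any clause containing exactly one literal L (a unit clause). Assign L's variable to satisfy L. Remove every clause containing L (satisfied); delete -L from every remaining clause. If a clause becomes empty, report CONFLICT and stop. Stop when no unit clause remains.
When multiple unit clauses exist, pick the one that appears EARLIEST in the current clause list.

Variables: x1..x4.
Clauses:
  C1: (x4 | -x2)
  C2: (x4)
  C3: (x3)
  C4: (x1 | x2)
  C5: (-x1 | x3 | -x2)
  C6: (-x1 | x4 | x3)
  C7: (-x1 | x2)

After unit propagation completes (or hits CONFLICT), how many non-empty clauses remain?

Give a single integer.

Answer: 2

Derivation:
unit clause [4] forces x4=T; simplify:
  satisfied 3 clause(s); 4 remain; assigned so far: [4]
unit clause [3] forces x3=T; simplify:
  satisfied 2 clause(s); 2 remain; assigned so far: [3, 4]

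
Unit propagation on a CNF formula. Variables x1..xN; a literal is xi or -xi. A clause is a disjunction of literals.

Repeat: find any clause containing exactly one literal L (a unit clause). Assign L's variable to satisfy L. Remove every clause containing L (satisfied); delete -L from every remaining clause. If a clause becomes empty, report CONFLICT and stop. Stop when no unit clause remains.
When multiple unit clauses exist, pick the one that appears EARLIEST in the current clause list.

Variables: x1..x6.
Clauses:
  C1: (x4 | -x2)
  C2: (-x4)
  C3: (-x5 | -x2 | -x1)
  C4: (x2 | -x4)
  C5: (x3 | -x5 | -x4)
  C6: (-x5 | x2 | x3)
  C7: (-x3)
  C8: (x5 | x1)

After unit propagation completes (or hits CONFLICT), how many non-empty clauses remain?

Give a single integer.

Answer: 0

Derivation:
unit clause [-4] forces x4=F; simplify:
  drop 4 from [4, -2] -> [-2]
  satisfied 3 clause(s); 5 remain; assigned so far: [4]
unit clause [-2] forces x2=F; simplify:
  drop 2 from [-5, 2, 3] -> [-5, 3]
  satisfied 2 clause(s); 3 remain; assigned so far: [2, 4]
unit clause [-3] forces x3=F; simplify:
  drop 3 from [-5, 3] -> [-5]
  satisfied 1 clause(s); 2 remain; assigned so far: [2, 3, 4]
unit clause [-5] forces x5=F; simplify:
  drop 5 from [5, 1] -> [1]
  satisfied 1 clause(s); 1 remain; assigned so far: [2, 3, 4, 5]
unit clause [1] forces x1=T; simplify:
  satisfied 1 clause(s); 0 remain; assigned so far: [1, 2, 3, 4, 5]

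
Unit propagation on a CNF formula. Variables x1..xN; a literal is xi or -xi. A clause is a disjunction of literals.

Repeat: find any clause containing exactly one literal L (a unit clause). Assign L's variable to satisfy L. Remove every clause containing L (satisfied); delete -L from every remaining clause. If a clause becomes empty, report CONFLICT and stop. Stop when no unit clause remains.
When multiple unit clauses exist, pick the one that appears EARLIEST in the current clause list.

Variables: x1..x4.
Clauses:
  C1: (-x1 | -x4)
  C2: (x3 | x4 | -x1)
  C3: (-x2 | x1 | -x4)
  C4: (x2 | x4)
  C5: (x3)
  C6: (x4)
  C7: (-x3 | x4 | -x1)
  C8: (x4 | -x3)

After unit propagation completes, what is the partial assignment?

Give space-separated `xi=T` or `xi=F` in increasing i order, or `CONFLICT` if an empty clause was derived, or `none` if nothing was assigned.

unit clause [3] forces x3=T; simplify:
  drop -3 from [-3, 4, -1] -> [4, -1]
  drop -3 from [4, -3] -> [4]
  satisfied 2 clause(s); 6 remain; assigned so far: [3]
unit clause [4] forces x4=T; simplify:
  drop -4 from [-1, -4] -> [-1]
  drop -4 from [-2, 1, -4] -> [-2, 1]
  satisfied 4 clause(s); 2 remain; assigned so far: [3, 4]
unit clause [-1] forces x1=F; simplify:
  drop 1 from [-2, 1] -> [-2]
  satisfied 1 clause(s); 1 remain; assigned so far: [1, 3, 4]
unit clause [-2] forces x2=F; simplify:
  satisfied 1 clause(s); 0 remain; assigned so far: [1, 2, 3, 4]

Answer: x1=F x2=F x3=T x4=T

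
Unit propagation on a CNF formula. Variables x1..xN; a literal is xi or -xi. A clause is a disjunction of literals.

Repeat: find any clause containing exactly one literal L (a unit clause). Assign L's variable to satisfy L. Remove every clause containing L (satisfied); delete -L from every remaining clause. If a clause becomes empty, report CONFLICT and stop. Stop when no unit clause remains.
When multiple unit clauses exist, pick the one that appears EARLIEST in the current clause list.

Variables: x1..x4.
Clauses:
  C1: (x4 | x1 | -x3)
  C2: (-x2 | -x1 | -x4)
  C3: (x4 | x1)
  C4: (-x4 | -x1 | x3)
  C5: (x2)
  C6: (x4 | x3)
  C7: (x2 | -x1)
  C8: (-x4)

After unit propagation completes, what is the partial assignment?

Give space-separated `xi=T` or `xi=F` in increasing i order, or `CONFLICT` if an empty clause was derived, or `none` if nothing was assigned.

Answer: x1=T x2=T x3=T x4=F

Derivation:
unit clause [2] forces x2=T; simplify:
  drop -2 from [-2, -1, -4] -> [-1, -4]
  satisfied 2 clause(s); 6 remain; assigned so far: [2]
unit clause [-4] forces x4=F; simplify:
  drop 4 from [4, 1, -3] -> [1, -3]
  drop 4 from [4, 1] -> [1]
  drop 4 from [4, 3] -> [3]
  satisfied 3 clause(s); 3 remain; assigned so far: [2, 4]
unit clause [1] forces x1=T; simplify:
  satisfied 2 clause(s); 1 remain; assigned so far: [1, 2, 4]
unit clause [3] forces x3=T; simplify:
  satisfied 1 clause(s); 0 remain; assigned so far: [1, 2, 3, 4]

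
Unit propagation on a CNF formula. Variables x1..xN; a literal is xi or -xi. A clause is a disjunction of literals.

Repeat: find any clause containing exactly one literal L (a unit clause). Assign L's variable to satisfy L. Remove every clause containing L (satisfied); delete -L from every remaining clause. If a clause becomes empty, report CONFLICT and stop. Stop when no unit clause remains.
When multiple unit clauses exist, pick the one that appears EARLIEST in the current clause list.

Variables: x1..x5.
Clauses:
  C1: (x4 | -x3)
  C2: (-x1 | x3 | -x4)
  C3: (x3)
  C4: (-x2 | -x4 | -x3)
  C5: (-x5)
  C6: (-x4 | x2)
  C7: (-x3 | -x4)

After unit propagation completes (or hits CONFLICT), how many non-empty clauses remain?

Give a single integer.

unit clause [3] forces x3=T; simplify:
  drop -3 from [4, -3] -> [4]
  drop -3 from [-2, -4, -3] -> [-2, -4]
  drop -3 from [-3, -4] -> [-4]
  satisfied 2 clause(s); 5 remain; assigned so far: [3]
unit clause [4] forces x4=T; simplify:
  drop -4 from [-2, -4] -> [-2]
  drop -4 from [-4, 2] -> [2]
  drop -4 from [-4] -> [] (empty!)
  satisfied 1 clause(s); 4 remain; assigned so far: [3, 4]
CONFLICT (empty clause)

Answer: 3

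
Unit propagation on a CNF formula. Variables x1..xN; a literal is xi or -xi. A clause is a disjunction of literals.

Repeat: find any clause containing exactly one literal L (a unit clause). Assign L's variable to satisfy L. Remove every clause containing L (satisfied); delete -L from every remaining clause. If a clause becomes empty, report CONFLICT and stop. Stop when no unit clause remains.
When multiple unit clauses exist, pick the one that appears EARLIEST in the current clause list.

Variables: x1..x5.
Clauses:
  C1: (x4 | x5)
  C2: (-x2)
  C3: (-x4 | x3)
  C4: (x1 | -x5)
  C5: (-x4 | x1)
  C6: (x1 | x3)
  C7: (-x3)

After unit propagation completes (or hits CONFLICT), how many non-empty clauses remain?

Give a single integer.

Answer: 0

Derivation:
unit clause [-2] forces x2=F; simplify:
  satisfied 1 clause(s); 6 remain; assigned so far: [2]
unit clause [-3] forces x3=F; simplify:
  drop 3 from [-4, 3] -> [-4]
  drop 3 from [1, 3] -> [1]
  satisfied 1 clause(s); 5 remain; assigned so far: [2, 3]
unit clause [-4] forces x4=F; simplify:
  drop 4 from [4, 5] -> [5]
  satisfied 2 clause(s); 3 remain; assigned so far: [2, 3, 4]
unit clause [5] forces x5=T; simplify:
  drop -5 from [1, -5] -> [1]
  satisfied 1 clause(s); 2 remain; assigned so far: [2, 3, 4, 5]
unit clause [1] forces x1=T; simplify:
  satisfied 2 clause(s); 0 remain; assigned so far: [1, 2, 3, 4, 5]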